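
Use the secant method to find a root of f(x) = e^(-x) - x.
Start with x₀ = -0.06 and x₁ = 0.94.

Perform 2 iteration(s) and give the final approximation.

f(x) = e^(-x) - x
x₀ = -0.06, x₁ = 0.94

Secant formula: x_{n+1} = x_n - f(x_n)(x_n - x_{n-1})/(f(x_n) - f(x_{n-1}))

Iteration 1:
  f(-0.060000) = 1.121837
  f(0.940000) = -0.549372
  x_2 = 0.940000 - (-0.549372)×(0.940000 - (-0.060000))/(-0.549372 - 1.121837)
       = 0.611273
Iteration 2:
  f(0.940000) = -0.549372
  f(0.611273) = -0.068613
  x_3 = 0.611273 - (-0.068613)×(0.611273 - 0.940000)/(-0.068613 - (-0.549372))
       = 0.564357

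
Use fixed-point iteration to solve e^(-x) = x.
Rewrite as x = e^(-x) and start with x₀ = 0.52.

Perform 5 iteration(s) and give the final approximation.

Equation: e^(-x) = x
Fixed-point form: x = e^(-x)
x₀ = 0.52

x_1 = g(0.520000) = 0.594521
x_2 = g(0.594521) = 0.551827
x_3 = g(0.551827) = 0.575897
x_4 = g(0.575897) = 0.562201
x_5 = g(0.562201) = 0.569953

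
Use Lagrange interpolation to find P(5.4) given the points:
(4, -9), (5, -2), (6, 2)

Lagrange interpolation formula:
P(x) = Σ yᵢ × Lᵢ(x)
where Lᵢ(x) = Π_{j≠i} (x - xⱼ)/(xᵢ - xⱼ)

L_0(5.4) = (5.4 - 5)/(4 - 5) × (5.4 - 6)/(4 - 6) = -0.120000
L_1(5.4) = (5.4 - 4)/(5 - 4) × (5.4 - 6)/(5 - 6) = 0.840000
L_2(5.4) = (5.4 - 4)/(6 - 4) × (5.4 - 5)/(6 - 5) = 0.280000

P(5.4) = (-9)×L_0(5.4) + (-2)×L_1(5.4) + 2×L_2(5.4)
P(5.4) = -0.040000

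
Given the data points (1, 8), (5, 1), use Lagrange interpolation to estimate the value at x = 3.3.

Lagrange interpolation formula:
P(x) = Σ yᵢ × Lᵢ(x)
where Lᵢ(x) = Π_{j≠i} (x - xⱼ)/(xᵢ - xⱼ)

L_0(3.3) = (3.3 - 5)/(1 - 5) = 0.425000
L_1(3.3) = (3.3 - 1)/(5 - 1) = 0.575000

P(3.3) = 8×L_0(3.3) + 1×L_1(3.3)
P(3.3) = 3.975000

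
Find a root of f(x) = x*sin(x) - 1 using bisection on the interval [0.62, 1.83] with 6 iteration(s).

f(x) = x*sin(x) - 1
Initial interval: [0.62, 1.83]

Iteration 1:
  c_1 = (0.620000 + 1.830000)/2 = 1.225000
  f(c_1) = f(1.225000) = 0.152487
  f(a) × f(c) < 0, new interval: [0.620000, 1.225000]
Iteration 2:
  c_2 = (0.620000 + 1.225000)/2 = 0.922500
  f(c_2) = f(0.922500) = -0.264663
  f(a) × f(c) ≥ 0, new interval: [0.922500, 1.225000]
Iteration 3:
  c_3 = (0.922500 + 1.225000)/2 = 1.073750
  f(c_3) = f(1.073750) = -0.056179
  f(a) × f(c) ≥ 0, new interval: [1.073750, 1.225000]
Iteration 4:
  c_4 = (1.073750 + 1.225000)/2 = 1.149375
  f(c_4) = f(1.149375) = 0.048814
  f(a) × f(c) < 0, new interval: [1.073750, 1.149375]
Iteration 5:
  c_5 = (1.073750 + 1.149375)/2 = 1.111563
  f(c_5) = f(1.111563) = -0.003604
  f(a) × f(c) ≥ 0, new interval: [1.111563, 1.149375]
Iteration 6:
  c_6 = (1.111563 + 1.149375)/2 = 1.130469
  f(c_6) = f(1.130469) = 0.022636
  f(a) × f(c) < 0, new interval: [1.111563, 1.130469]

After 6 iteration(s), the approximation is c_6 = 1.130469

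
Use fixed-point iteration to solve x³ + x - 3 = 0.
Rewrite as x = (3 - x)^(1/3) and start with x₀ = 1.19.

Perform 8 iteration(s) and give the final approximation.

Equation: x³ + x - 3 = 0
Fixed-point form: x = (3 - x)^(1/3)
x₀ = 1.19

x_1 = g(1.190000) = 1.218689
x_2 = g(1.218689) = 1.212216
x_3 = g(1.212216) = 1.213682
x_4 = g(1.213682) = 1.213350
x_5 = g(1.213350) = 1.213426
x_6 = g(1.213426) = 1.213409
x_7 = g(1.213409) = 1.213412
x_8 = g(1.213412) = 1.213412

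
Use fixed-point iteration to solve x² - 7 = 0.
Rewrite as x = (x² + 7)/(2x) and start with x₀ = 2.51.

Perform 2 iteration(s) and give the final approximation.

Equation: x² - 7 = 0
Fixed-point form: x = (x² + 7)/(2x)
x₀ = 2.51

x_1 = g(2.510000) = 2.649422
x_2 = g(2.649422) = 2.645754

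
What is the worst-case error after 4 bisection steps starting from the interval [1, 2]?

Bisection error bound: |error| ≤ (b-a)/2^n
|error| ≤ (2 - 1)/2^4 = 1/2^4
|error| ≤ 0.0625000000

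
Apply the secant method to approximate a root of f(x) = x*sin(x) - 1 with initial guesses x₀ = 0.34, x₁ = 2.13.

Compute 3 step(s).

f(x) = x*sin(x) - 1
x₀ = 0.34, x₁ = 2.13

Secant formula: x_{n+1} = x_n - f(x_n)(x_n - x_{n-1})/(f(x_n) - f(x_{n-1}))

Iteration 1:
  f(0.340000) = -0.886614
  f(2.130000) = 0.805554
  x_2 = 2.130000 - 0.805554×(2.130000 - 0.340000)/(0.805554 - (-0.886614))
       = 1.277874
Iteration 2:
  f(2.130000) = 0.805554
  f(1.277874) = 0.223441
  x_3 = 1.277874 - 0.223441×(1.277874 - 2.130000)/(0.223441 - 0.805554)
       = 0.950789
Iteration 3:
  f(1.277874) = 0.223441
  f(0.950789) = -0.226178
  x_4 = 0.950789 - (-0.226178)×(0.950789 - 1.277874)/(-0.226178 - 0.223441)
       = 1.115326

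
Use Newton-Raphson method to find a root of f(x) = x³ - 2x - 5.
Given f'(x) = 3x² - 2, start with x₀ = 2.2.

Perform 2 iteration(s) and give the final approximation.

f(x) = x³ - 2x - 5
f'(x) = 3x² - 2
x₀ = 2.2

Newton-Raphson formula: x_{n+1} = x_n - f(x_n)/f'(x_n)

Iteration 1:
  f(2.200000) = 1.248000
  f'(2.200000) = 12.520000
  x_1 = 2.200000 - 1.248000/12.520000 = 2.100319
Iteration 2:
  f(2.100319) = 0.064589
  f'(2.100319) = 11.234026
  x_2 = 2.100319 - 0.064589/11.234026 = 2.094570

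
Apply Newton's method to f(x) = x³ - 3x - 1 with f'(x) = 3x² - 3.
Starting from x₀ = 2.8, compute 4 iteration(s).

f(x) = x³ - 3x - 1
f'(x) = 3x² - 3
x₀ = 2.8

Newton-Raphson formula: x_{n+1} = x_n - f(x_n)/f'(x_n)

Iteration 1:
  f(2.800000) = 12.552000
  f'(2.800000) = 20.520000
  x_1 = 2.800000 - 12.552000/20.520000 = 2.188304
Iteration 2:
  f(2.188304) = 2.914164
  f'(2.188304) = 11.366024
  x_2 = 2.188304 - 2.914164/11.366024 = 1.931912
Iteration 3:
  f(1.931912) = 0.414704
  f'(1.931912) = 8.196846
  x_3 = 1.931912 - 0.414704/8.196846 = 1.881318
Iteration 4:
  f(1.881318) = 0.014706
  f'(1.881318) = 7.618076
  x_4 = 1.881318 - 0.014706/7.618076 = 1.879388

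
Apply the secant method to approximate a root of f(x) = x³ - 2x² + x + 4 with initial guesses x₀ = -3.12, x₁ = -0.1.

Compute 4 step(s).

f(x) = x³ - 2x² + x + 4
x₀ = -3.12, x₁ = -0.1

Secant formula: x_{n+1} = x_n - f(x_n)(x_n - x_{n-1})/(f(x_n) - f(x_{n-1}))

Iteration 1:
  f(-3.120000) = -48.960128
  f(-0.100000) = 3.879000
  x_2 = -0.100000 - 3.879000×(-0.100000 - (-3.120000))/(3.879000 - (-48.960128))
       = -0.321703
Iteration 2:
  f(-0.100000) = 3.879000
  f(-0.321703) = 3.438018
  x_3 = -0.321703 - 3.438018×(-0.321703 - (-0.100000))/(3.438018 - 3.879000)
       = -2.050159
Iteration 3:
  f(-0.321703) = 3.438018
  f(-2.050159) = -15.073596
  x_4 = -2.050159 - (-15.073596)×(-2.050159 - (-0.321703))/(-15.073596 - 3.438018)
       = -0.642716
Iteration 4:
  f(-2.050159) = -15.073596
  f(-0.642716) = 2.265623
  x_5 = -0.642716 - 2.265623×(-0.642716 - (-2.050159))/(2.265623 - (-15.073596))
       = -0.826619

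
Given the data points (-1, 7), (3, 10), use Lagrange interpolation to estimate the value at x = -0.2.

Lagrange interpolation formula:
P(x) = Σ yᵢ × Lᵢ(x)
where Lᵢ(x) = Π_{j≠i} (x - xⱼ)/(xᵢ - xⱼ)

L_0(-0.2) = (-0.2 - 3)/(-1 - 3) = 0.800000
L_1(-0.2) = (-0.2 - (-1))/(3 - (-1)) = 0.200000

P(-0.2) = 7×L_0(-0.2) + 10×L_1(-0.2)
P(-0.2) = 7.600000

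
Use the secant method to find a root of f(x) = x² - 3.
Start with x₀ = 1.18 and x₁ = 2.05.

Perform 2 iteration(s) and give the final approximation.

f(x) = x² - 3
x₀ = 1.18, x₁ = 2.05

Secant formula: x_{n+1} = x_n - f(x_n)(x_n - x_{n-1})/(f(x_n) - f(x_{n-1}))

Iteration 1:
  f(1.180000) = -1.607600
  f(2.050000) = 1.202500
  x_2 = 2.050000 - 1.202500×(2.050000 - 1.180000)/(1.202500 - (-1.607600))
       = 1.677709
Iteration 2:
  f(2.050000) = 1.202500
  f(1.677709) = -0.185293
  x_3 = 1.677709 - (-0.185293)×(1.677709 - 2.050000)/(-0.185293 - 1.202500)
       = 1.727416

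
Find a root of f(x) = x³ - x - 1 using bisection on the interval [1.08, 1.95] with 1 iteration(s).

f(x) = x³ - x - 1
Initial interval: [1.08, 1.95]

Iteration 1:
  c_1 = (1.080000 + 1.950000)/2 = 1.515000
  f(c_1) = f(1.515000) = 0.962266
  f(a) × f(c) < 0, new interval: [1.080000, 1.515000]

After 1 iteration(s), the approximation is c_1 = 1.515000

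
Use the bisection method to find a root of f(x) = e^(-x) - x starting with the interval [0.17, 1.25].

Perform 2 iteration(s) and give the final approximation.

f(x) = e^(-x) - x
Initial interval: [0.17, 1.25]

Iteration 1:
  c_1 = (0.170000 + 1.250000)/2 = 0.710000
  f(c_1) = f(0.710000) = -0.218356
  f(a) × f(c) < 0, new interval: [0.170000, 0.710000]
Iteration 2:
  c_2 = (0.170000 + 0.710000)/2 = 0.440000
  f(c_2) = f(0.440000) = 0.204036
  f(a) × f(c) ≥ 0, new interval: [0.440000, 0.710000]

After 2 iteration(s), the approximation is c_2 = 0.440000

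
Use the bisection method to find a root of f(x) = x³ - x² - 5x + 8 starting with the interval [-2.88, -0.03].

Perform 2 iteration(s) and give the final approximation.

f(x) = x³ - x² - 5x + 8
Initial interval: [-2.88, -0.03]

Iteration 1:
  c_1 = (-2.880000 + (-0.030000))/2 = -1.455000
  f(c_1) = f(-1.455000) = 10.077704
  f(a) × f(c) < 0, new interval: [-2.880000, -1.455000]
Iteration 2:
  c_2 = (-2.880000 + (-1.455000))/2 = -2.167500
  f(c_2) = f(-2.167500) = 3.956407
  f(a) × f(c) < 0, new interval: [-2.880000, -2.167500]

After 2 iteration(s), the approximation is c_2 = -2.167500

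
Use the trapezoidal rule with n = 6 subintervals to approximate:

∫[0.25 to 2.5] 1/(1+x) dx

f(x) = 1/(1+x)
a = 0.25, b = 2.5, n = 6
h = (b - a)/n = 0.375000

Trapezoidal rule: (h/2)[f(x₀) + 2f(x₁) + 2f(x₂) + ... + f(xₙ)]

x_0 = 0.2500, f(x_0) = 0.800000, coefficient = 1
x_1 = 0.6250, f(x_1) = 0.615385, coefficient = 2
x_2 = 1.0000, f(x_2) = 0.500000, coefficient = 2
x_3 = 1.3750, f(x_3) = 0.421053, coefficient = 2
x_4 = 1.7500, f(x_4) = 0.363636, coefficient = 2
x_5 = 2.1250, f(x_5) = 0.320000, coefficient = 2
x_6 = 2.5000, f(x_6) = 0.285714, coefficient = 1

I ≈ (0.375000/2) × 5.525862 = 1.036099
Exact value: 1.029619
Error: 0.006480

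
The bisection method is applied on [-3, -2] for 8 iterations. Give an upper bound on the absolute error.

Bisection error bound: |error| ≤ (b-a)/2^n
|error| ≤ (-2 - (-3))/2^8 = 1/2^8
|error| ≤ 0.0039062500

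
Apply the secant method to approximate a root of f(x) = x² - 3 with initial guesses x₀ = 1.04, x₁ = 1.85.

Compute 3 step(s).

f(x) = x² - 3
x₀ = 1.04, x₁ = 1.85

Secant formula: x_{n+1} = x_n - f(x_n)(x_n - x_{n-1})/(f(x_n) - f(x_{n-1}))

Iteration 1:
  f(1.040000) = -1.918400
  f(1.850000) = 0.422500
  x_2 = 1.850000 - 0.422500×(1.850000 - 1.040000)/(0.422500 - (-1.918400))
       = 1.703806
Iteration 2:
  f(1.850000) = 0.422500
  f(1.703806) = -0.097044
  x_3 = 1.703806 - (-0.097044)×(1.703806 - 1.850000)/(-0.097044 - 0.422500)
       = 1.731113
Iteration 3:
  f(1.703806) = -0.097044
  f(1.731113) = -0.003246
  x_4 = 1.731113 - (-0.003246)×(1.731113 - 1.703806)/(-0.003246 - (-0.097044))
       = 1.732059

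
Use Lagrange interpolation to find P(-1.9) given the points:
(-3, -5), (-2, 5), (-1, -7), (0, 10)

Lagrange interpolation formula:
P(x) = Σ yᵢ × Lᵢ(x)
where Lᵢ(x) = Π_{j≠i} (x - xⱼ)/(xᵢ - xⱼ)

L_0(-1.9) = (-1.9 - (-2))/(-3 - (-2)) × (-1.9 - (-1))/(-3 - (-1)) × (-1.9 - 0)/(-3 - 0) = -0.028500
L_1(-1.9) = (-1.9 - (-3))/(-2 - (-3)) × (-1.9 - (-1))/(-2 - (-1)) × (-1.9 - 0)/(-2 - 0) = 0.940500
L_2(-1.9) = (-1.9 - (-3))/(-1 - (-3)) × (-1.9 - (-2))/(-1 - (-2)) × (-1.9 - 0)/(-1 - 0) = 0.104500
L_3(-1.9) = (-1.9 - (-3))/(0 - (-3)) × (-1.9 - (-2))/(0 - (-2)) × (-1.9 - (-1))/(0 - (-1)) = -0.016500

P(-1.9) = (-5)×L_0(-1.9) + 5×L_1(-1.9) + (-7)×L_2(-1.9) + 10×L_3(-1.9)
P(-1.9) = 3.948500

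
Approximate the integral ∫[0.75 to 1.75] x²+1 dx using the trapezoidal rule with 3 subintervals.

f(x) = x²+1
a = 0.75, b = 1.75, n = 3
h = (b - a)/n = 0.333333

Trapezoidal rule: (h/2)[f(x₀) + 2f(x₁) + 2f(x₂) + ... + f(xₙ)]

x_0 = 0.7500, f(x_0) = 1.562500, coefficient = 1
x_1 = 1.0833, f(x_1) = 2.173611, coefficient = 2
x_2 = 1.4167, f(x_2) = 3.006944, coefficient = 2
x_3 = 1.7500, f(x_3) = 4.062500, coefficient = 1

I ≈ (0.333333/2) × 15.986111 = 2.664352
Exact value: 2.645833
Error: 0.018519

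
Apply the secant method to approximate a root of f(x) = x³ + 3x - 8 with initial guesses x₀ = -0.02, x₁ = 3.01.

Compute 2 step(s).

f(x) = x³ + 3x - 8
x₀ = -0.02, x₁ = 3.01

Secant formula: x_{n+1} = x_n - f(x_n)(x_n - x_{n-1})/(f(x_n) - f(x_{n-1}))

Iteration 1:
  f(-0.020000) = -8.060008
  f(3.010000) = 28.300901
  x_2 = 3.010000 - 28.300901×(3.010000 - (-0.020000))/(28.300901 - (-8.060008))
       = 0.651651
Iteration 2:
  f(3.010000) = 28.300901
  f(0.651651) = -5.768326
  x_3 = 0.651651 - (-5.768326)×(0.651651 - 3.010000)/(-5.768326 - 28.300901)
       = 1.050947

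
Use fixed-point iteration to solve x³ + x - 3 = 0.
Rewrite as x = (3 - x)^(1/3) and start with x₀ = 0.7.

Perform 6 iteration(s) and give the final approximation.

Equation: x³ + x - 3 = 0
Fixed-point form: x = (3 - x)^(1/3)
x₀ = 0.7

x_1 = g(0.700000) = 1.320006
x_2 = g(1.320006) = 1.188783
x_3 = g(1.188783) = 1.218962
x_4 = g(1.218962) = 1.212154
x_5 = g(1.212154) = 1.213696
x_6 = g(1.213696) = 1.213347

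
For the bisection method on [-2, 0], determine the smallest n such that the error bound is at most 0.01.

We need (b-a)/2^n ≤ 0.01
(0 - (-2))/2^n ≤ 0.01
2/2^n ≤ 0.01
2^n ≥ 200
n ≥ log₂(200) = 7.64
n ≥ 8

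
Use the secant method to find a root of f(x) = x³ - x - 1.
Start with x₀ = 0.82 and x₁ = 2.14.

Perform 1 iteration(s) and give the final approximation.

f(x) = x³ - x - 1
x₀ = 0.82, x₁ = 2.14

Secant formula: x_{n+1} = x_n - f(x_n)(x_n - x_{n-1})/(f(x_n) - f(x_{n-1}))

Iteration 1:
  f(0.820000) = -1.268632
  f(2.140000) = 6.660344
  x_2 = 2.140000 - 6.660344×(2.140000 - 0.820000)/(6.660344 - (-1.268632))
       = 1.031199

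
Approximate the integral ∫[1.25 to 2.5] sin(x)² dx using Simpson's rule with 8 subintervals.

f(x) = sin(x)²
a = 1.25, b = 2.5, n = 8
h = (b - a)/n = 0.156250

Simpson's rule: (h/3)[f(x₀) + 4f(x₁) + 2f(x₂) + ... + f(xₙ)]

x_0 = 1.2500, f(x_0) = 0.900572, coefficient = 1
x_1 = 1.4062, f(x_1) = 0.973168, coefficient = 4
x_2 = 1.5625, f(x_2) = 0.999931, coefficient = 2
x_3 = 1.7188, f(x_3) = 0.978269, coefficient = 4
x_4 = 1.8750, f(x_4) = 0.910280, coefficient = 2
x_5 = 2.0312, f(x_5) = 0.802549, coefficient = 4
x_6 = 2.1875, f(x_6) = 0.665512, coefficient = 2
x_7 = 2.3438, f(x_7) = 0.512443, coefficient = 4
x_8 = 2.5000, f(x_8) = 0.358169, coefficient = 1

I ≈ (0.156250/3) × 19.475904 = 1.014370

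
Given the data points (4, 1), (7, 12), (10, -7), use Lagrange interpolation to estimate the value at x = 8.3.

Lagrange interpolation formula:
P(x) = Σ yᵢ × Lᵢ(x)
where Lᵢ(x) = Π_{j≠i} (x - xⱼ)/(xᵢ - xⱼ)

L_0(8.3) = (8.3 - 7)/(4 - 7) × (8.3 - 10)/(4 - 10) = -0.122778
L_1(8.3) = (8.3 - 4)/(7 - 4) × (8.3 - 10)/(7 - 10) = 0.812222
L_2(8.3) = (8.3 - 4)/(10 - 4) × (8.3 - 7)/(10 - 7) = 0.310556

P(8.3) = 1×L_0(8.3) + 12×L_1(8.3) + (-7)×L_2(8.3)
P(8.3) = 7.450000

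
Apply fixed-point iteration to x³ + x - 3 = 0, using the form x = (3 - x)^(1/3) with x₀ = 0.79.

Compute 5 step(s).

Equation: x³ + x - 3 = 0
Fixed-point form: x = (3 - x)^(1/3)
x₀ = 0.79

x_1 = g(0.790000) = 1.302559
x_2 = g(1.302559) = 1.192884
x_3 = g(1.192884) = 1.218041
x_4 = g(1.218041) = 1.212363
x_5 = g(1.212363) = 1.213649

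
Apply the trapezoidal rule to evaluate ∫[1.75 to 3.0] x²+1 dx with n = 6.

f(x) = x²+1
a = 1.75, b = 3.0, n = 6
h = (b - a)/n = 0.208333

Trapezoidal rule: (h/2)[f(x₀) + 2f(x₁) + 2f(x₂) + ... + f(xₙ)]

x_0 = 1.7500, f(x_0) = 4.062500, coefficient = 1
x_1 = 1.9583, f(x_1) = 4.835069, coefficient = 2
x_2 = 2.1667, f(x_2) = 5.694444, coefficient = 2
x_3 = 2.3750, f(x_3) = 6.640625, coefficient = 2
x_4 = 2.5833, f(x_4) = 7.673611, coefficient = 2
x_5 = 2.7917, f(x_5) = 8.793403, coefficient = 2
x_6 = 3.0000, f(x_6) = 10.000000, coefficient = 1

I ≈ (0.208333/2) × 81.336806 = 8.472584
Exact value: 8.463542
Error: 0.009042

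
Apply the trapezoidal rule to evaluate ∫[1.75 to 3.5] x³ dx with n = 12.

f(x) = x³
a = 1.75, b = 3.5, n = 12
h = (b - a)/n = 0.145833

Trapezoidal rule: (h/2)[f(x₀) + 2f(x₁) + 2f(x₂) + ... + f(xₙ)]

x_0 = 1.7500, f(x_0) = 5.359375, coefficient = 1
x_1 = 1.8958, f(x_1) = 6.813974, coefficient = 2
x_2 = 2.0417, f(x_2) = 8.510489, coefficient = 2
x_3 = 2.1875, f(x_3) = 10.467529, coefficient = 2
x_4 = 2.3333, f(x_4) = 12.703704, coefficient = 2
x_5 = 2.4792, f(x_5) = 15.237621, coefficient = 2
x_6 = 2.6250, f(x_6) = 18.087891, coefficient = 2
x_7 = 2.7708, f(x_7) = 21.273121, coefficient = 2
x_8 = 2.9167, f(x_8) = 24.811921, coefficient = 2
x_9 = 3.0625, f(x_9) = 28.722900, coefficient = 2
x_10 = 3.2083, f(x_10) = 33.024667, coefficient = 2
x_11 = 3.3542, f(x_11) = 37.735831, coefficient = 2
x_12 = 3.5000, f(x_12) = 42.875000, coefficient = 1

I ≈ (0.145833/2) × 483.013672 = 35.219747
Exact value: 35.170898
Error: 0.048848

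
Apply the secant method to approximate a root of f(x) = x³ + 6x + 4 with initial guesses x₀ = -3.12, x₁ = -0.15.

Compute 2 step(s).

f(x) = x³ + 6x + 4
x₀ = -3.12, x₁ = -0.15

Secant formula: x_{n+1} = x_n - f(x_n)(x_n - x_{n-1})/(f(x_n) - f(x_{n-1}))

Iteration 1:
  f(-3.120000) = -45.091328
  f(-0.150000) = 3.096625
  x_2 = -0.150000 - 3.096625×(-0.150000 - (-3.120000))/(3.096625 - (-45.091328))
       = -0.340856
Iteration 2:
  f(-0.150000) = 3.096625
  f(-0.340856) = 1.915260
  x_3 = -0.340856 - 1.915260×(-0.340856 - (-0.150000))/(1.915260 - 3.096625)
       = -0.650278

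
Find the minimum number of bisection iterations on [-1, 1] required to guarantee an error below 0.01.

We need (b-a)/2^n ≤ 0.01
(1 - (-1))/2^n ≤ 0.01
2/2^n ≤ 0.01
2^n ≥ 200
n ≥ log₂(200) = 7.64
n ≥ 8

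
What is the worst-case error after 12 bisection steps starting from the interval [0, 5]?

Bisection error bound: |error| ≤ (b-a)/2^n
|error| ≤ (5 - 0)/2^12 = 5/2^12
|error| ≤ 0.0012207031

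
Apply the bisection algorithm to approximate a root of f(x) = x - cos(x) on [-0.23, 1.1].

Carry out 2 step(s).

f(x) = x - cos(x)
Initial interval: [-0.23, 1.1]

Iteration 1:
  c_1 = (-0.230000 + 1.100000)/2 = 0.435000
  f(c_1) = f(0.435000) = -0.471870
  f(a) × f(c) ≥ 0, new interval: [0.435000, 1.100000]
Iteration 2:
  c_2 = (0.435000 + 1.100000)/2 = 0.767500
  f(c_2) = f(0.767500) = 0.047851
  f(a) × f(c) < 0, new interval: [0.435000, 0.767500]

After 2 iteration(s), the approximation is c_2 = 0.767500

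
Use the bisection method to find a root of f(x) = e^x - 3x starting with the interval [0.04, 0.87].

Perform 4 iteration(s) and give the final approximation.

f(x) = e^x - 3x
Initial interval: [0.04, 0.87]

Iteration 1:
  c_1 = (0.040000 + 0.870000)/2 = 0.455000
  f(c_1) = f(0.455000) = 0.211173
  f(a) × f(c) ≥ 0, new interval: [0.455000, 0.870000]
Iteration 2:
  c_2 = (0.455000 + 0.870000)/2 = 0.662500
  f(c_2) = f(0.662500) = -0.047865
  f(a) × f(c) < 0, new interval: [0.455000, 0.662500]
Iteration 3:
  c_3 = (0.455000 + 0.662500)/2 = 0.558750
  f(c_3) = f(0.558750) = 0.072236
  f(a) × f(c) ≥ 0, new interval: [0.558750, 0.662500]
Iteration 4:
  c_4 = (0.558750 + 0.662500)/2 = 0.610625
  f(c_4) = f(0.610625) = 0.009707
  f(a) × f(c) ≥ 0, new interval: [0.610625, 0.662500]

After 4 iteration(s), the approximation is c_4 = 0.610625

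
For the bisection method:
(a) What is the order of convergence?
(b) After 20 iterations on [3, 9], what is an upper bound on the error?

(a) Bisection has linear (order 1) convergence; the error is halved each step.

(b) Error bound = (b-a)/2^n = (9 - 3)/2^{20}
    = 6/2^{20}

(a) 1 (linear); (b) error ≤ 5.72e-06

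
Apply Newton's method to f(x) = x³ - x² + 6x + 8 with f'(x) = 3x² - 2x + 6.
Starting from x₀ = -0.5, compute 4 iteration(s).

f(x) = x³ - x² + 6x + 8
f'(x) = 3x² - 2x + 6
x₀ = -0.5

Newton-Raphson formula: x_{n+1} = x_n - f(x_n)/f'(x_n)

Iteration 1:
  f(-0.500000) = 4.625000
  f'(-0.500000) = 7.750000
  x_1 = -0.500000 - 4.625000/7.750000 = -1.096774
Iteration 2:
  f(-1.096774) = -1.102883
  f'(-1.096774) = 11.802289
  x_2 = -1.096774 - (-1.102883)/11.802289 = -1.003328
Iteration 3:
  f(-1.003328) = -0.036648
  f'(-1.003328) = 11.026654
  x_3 = -1.003328 - (-0.036648)/11.026654 = -1.000004
Iteration 4:
  f(-1.000004) = -0.000044
  f'(-1.000004) = 11.000032
  x_4 = -1.000004 - (-0.000044)/11.000032 = -1.000000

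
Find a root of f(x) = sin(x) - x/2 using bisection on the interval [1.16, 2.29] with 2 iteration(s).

f(x) = sin(x) - x/2
Initial interval: [1.16, 2.29]

Iteration 1:
  c_1 = (1.160000 + 2.290000)/2 = 1.725000
  f(c_1) = f(1.725000) = 0.125634
  f(a) × f(c) ≥ 0, new interval: [1.725000, 2.290000]
Iteration 2:
  c_2 = (1.725000 + 2.290000)/2 = 2.007500
  f(c_2) = f(2.007500) = -0.097599
  f(a) × f(c) < 0, new interval: [1.725000, 2.007500]

After 2 iteration(s), the approximation is c_2 = 2.007500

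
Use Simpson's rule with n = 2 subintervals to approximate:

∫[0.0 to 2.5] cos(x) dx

f(x) = cos(x)
a = 0.0, b = 2.5, n = 2
h = (b - a)/n = 1.250000

Simpson's rule: (h/3)[f(x₀) + 4f(x₁) + 2f(x₂) + ... + f(xₙ)]

x_0 = 0.0000, f(x_0) = 1.000000, coefficient = 1
x_1 = 1.2500, f(x_1) = 0.315322, coefficient = 4
x_2 = 2.5000, f(x_2) = -0.801144, coefficient = 1

I ≈ (1.250000/3) × 1.460146 = 0.608394
Exact value: 0.598472
Error: 0.009922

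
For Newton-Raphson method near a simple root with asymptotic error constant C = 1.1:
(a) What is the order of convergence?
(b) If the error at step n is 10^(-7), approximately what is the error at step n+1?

(a) Newton-Raphson has quadratic (order 2) convergence near simple roots.
    This means |e_{n+1}| ≈ C|e_n|².

(b) With |e_n| = 10^(-7) and C = 1.1:
    |e_{n+1}| ≈ 1.1 × (10^(-7))² = 1.1 × 10^(-14)

(a) 2 (quadratic); (b) |e_{n+1}| ≈ 1.100e-14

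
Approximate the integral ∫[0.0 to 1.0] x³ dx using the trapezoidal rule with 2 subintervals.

f(x) = x³
a = 0.0, b = 1.0, n = 2
h = (b - a)/n = 0.500000

Trapezoidal rule: (h/2)[f(x₀) + 2f(x₁) + 2f(x₂) + ... + f(xₙ)]

x_0 = 0.0000, f(x_0) = 0.000000, coefficient = 1
x_1 = 0.5000, f(x_1) = 0.125000, coefficient = 2
x_2 = 1.0000, f(x_2) = 1.000000, coefficient = 1

I ≈ (0.500000/2) × 1.250000 = 0.312500
Exact value: 0.250000
Error: 0.062500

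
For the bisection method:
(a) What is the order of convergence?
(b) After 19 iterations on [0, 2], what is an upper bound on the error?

(a) Bisection has linear (order 1) convergence; the error is halved each step.

(b) Error bound = (b-a)/2^n = (2 - 0)/2^{19}
    = 2/2^{19}

(a) 1 (linear); (b) error ≤ 3.81e-06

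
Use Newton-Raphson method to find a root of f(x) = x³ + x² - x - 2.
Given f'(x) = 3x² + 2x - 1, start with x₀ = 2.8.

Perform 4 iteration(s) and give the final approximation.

f(x) = x³ + x² - x - 2
f'(x) = 3x² + 2x - 1
x₀ = 2.8

Newton-Raphson formula: x_{n+1} = x_n - f(x_n)/f'(x_n)

Iteration 1:
  f(2.800000) = 24.992000
  f'(2.800000) = 28.120000
  x_1 = 2.800000 - 24.992000/28.120000 = 1.911238
Iteration 2:
  f(1.911238) = 6.723015
  f'(1.911238) = 13.780962
  x_2 = 1.911238 - 6.723015/13.780962 = 1.423390
Iteration 3:
  f(1.423390) = 1.486489
  f'(1.423390) = 7.924892
  x_3 = 1.423390 - 1.486489/7.924892 = 1.235817
Iteration 4:
  f(1.235817) = 0.178823
  f'(1.235817) = 6.053368
  x_4 = 1.235817 - 0.178823/6.053368 = 1.206276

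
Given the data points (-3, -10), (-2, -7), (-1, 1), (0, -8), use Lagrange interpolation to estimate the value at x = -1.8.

Lagrange interpolation formula:
P(x) = Σ yᵢ × Lᵢ(x)
where Lᵢ(x) = Π_{j≠i} (x - xⱼ)/(xᵢ - xⱼ)

L_0(-1.8) = (-1.8 - (-2))/(-3 - (-2)) × (-1.8 - (-1))/(-3 - (-1)) × (-1.8 - 0)/(-3 - 0) = -0.048000
L_1(-1.8) = (-1.8 - (-3))/(-2 - (-3)) × (-1.8 - (-1))/(-2 - (-1)) × (-1.8 - 0)/(-2 - 0) = 0.864000
L_2(-1.8) = (-1.8 - (-3))/(-1 - (-3)) × (-1.8 - (-2))/(-1 - (-2)) × (-1.8 - 0)/(-1 - 0) = 0.216000
L_3(-1.8) = (-1.8 - (-3))/(0 - (-3)) × (-1.8 - (-2))/(0 - (-2)) × (-1.8 - (-1))/(0 - (-1)) = -0.032000

P(-1.8) = (-10)×L_0(-1.8) + (-7)×L_1(-1.8) + 1×L_2(-1.8) + (-8)×L_3(-1.8)
P(-1.8) = -5.096000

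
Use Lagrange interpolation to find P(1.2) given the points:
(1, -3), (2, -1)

Lagrange interpolation formula:
P(x) = Σ yᵢ × Lᵢ(x)
where Lᵢ(x) = Π_{j≠i} (x - xⱼ)/(xᵢ - xⱼ)

L_0(1.2) = (1.2 - 2)/(1 - 2) = 0.800000
L_1(1.2) = (1.2 - 1)/(2 - 1) = 0.200000

P(1.2) = (-3)×L_0(1.2) + (-1)×L_1(1.2)
P(1.2) = -2.600000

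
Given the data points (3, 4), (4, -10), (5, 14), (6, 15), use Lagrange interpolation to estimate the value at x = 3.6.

Lagrange interpolation formula:
P(x) = Σ yᵢ × Lᵢ(x)
where Lᵢ(x) = Π_{j≠i} (x - xⱼ)/(xᵢ - xⱼ)

L_0(3.6) = (3.6 - 4)/(3 - 4) × (3.6 - 5)/(3 - 5) × (3.6 - 6)/(3 - 6) = 0.224000
L_1(3.6) = (3.6 - 3)/(4 - 3) × (3.6 - 5)/(4 - 5) × (3.6 - 6)/(4 - 6) = 1.008000
L_2(3.6) = (3.6 - 3)/(5 - 3) × (3.6 - 4)/(5 - 4) × (3.6 - 6)/(5 - 6) = -0.288000
L_3(3.6) = (3.6 - 3)/(6 - 3) × (3.6 - 4)/(6 - 4) × (3.6 - 5)/(6 - 5) = 0.056000

P(3.6) = 4×L_0(3.6) + (-10)×L_1(3.6) + 14×L_2(3.6) + 15×L_3(3.6)
P(3.6) = -12.376000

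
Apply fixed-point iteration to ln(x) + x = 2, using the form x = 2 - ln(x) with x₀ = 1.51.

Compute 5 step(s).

Equation: ln(x) + x = 2
Fixed-point form: x = 2 - ln(x)
x₀ = 1.51

x_1 = g(1.510000) = 1.587890
x_2 = g(1.587890) = 1.537594
x_3 = g(1.537594) = 1.569781
x_4 = g(1.569781) = 1.549064
x_5 = g(1.549064) = 1.562349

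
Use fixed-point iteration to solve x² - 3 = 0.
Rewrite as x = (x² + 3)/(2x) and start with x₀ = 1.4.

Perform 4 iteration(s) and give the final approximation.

Equation: x² - 3 = 0
Fixed-point form: x = (x² + 3)/(2x)
x₀ = 1.4

x_1 = g(1.400000) = 1.771429
x_2 = g(1.771429) = 1.732488
x_3 = g(1.732488) = 1.732051
x_4 = g(1.732051) = 1.732051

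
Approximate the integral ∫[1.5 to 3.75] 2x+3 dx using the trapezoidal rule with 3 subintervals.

f(x) = 2x+3
a = 1.5, b = 3.75, n = 3
h = (b - a)/n = 0.750000

Trapezoidal rule: (h/2)[f(x₀) + 2f(x₁) + 2f(x₂) + ... + f(xₙ)]

x_0 = 1.5000, f(x_0) = 6.000000, coefficient = 1
x_1 = 2.2500, f(x_1) = 7.500000, coefficient = 2
x_2 = 3.0000, f(x_2) = 9.000000, coefficient = 2
x_3 = 3.7500, f(x_3) = 10.500000, coefficient = 1

I ≈ (0.750000/2) × 49.500000 = 18.562500
Exact value: 18.562500
Error: 0.000000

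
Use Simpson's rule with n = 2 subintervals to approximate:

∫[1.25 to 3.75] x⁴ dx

f(x) = x⁴
a = 1.25, b = 3.75, n = 2
h = (b - a)/n = 1.250000

Simpson's rule: (h/3)[f(x₀) + 4f(x₁) + 2f(x₂) + ... + f(xₙ)]

x_0 = 1.2500, f(x_0) = 2.441406, coefficient = 1
x_1 = 2.5000, f(x_1) = 39.062500, coefficient = 4
x_2 = 3.7500, f(x_2) = 197.753906, coefficient = 1

I ≈ (1.250000/3) × 356.445312 = 148.518880
Exact value: 147.705078
Error: 0.813802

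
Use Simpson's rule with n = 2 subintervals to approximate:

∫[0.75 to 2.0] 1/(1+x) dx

f(x) = 1/(1+x)
a = 0.75, b = 2.0, n = 2
h = (b - a)/n = 0.625000

Simpson's rule: (h/3)[f(x₀) + 4f(x₁) + 2f(x₂) + ... + f(xₙ)]

x_0 = 0.7500, f(x_0) = 0.571429, coefficient = 1
x_1 = 1.3750, f(x_1) = 0.421053, coefficient = 4
x_2 = 2.0000, f(x_2) = 0.333333, coefficient = 1

I ≈ (0.625000/3) × 2.588972 = 0.539369
Exact value: 0.538997
Error: 0.000373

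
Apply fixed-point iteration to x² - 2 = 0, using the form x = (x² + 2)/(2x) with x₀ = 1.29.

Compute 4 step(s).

Equation: x² - 2 = 0
Fixed-point form: x = (x² + 2)/(2x)
x₀ = 1.29

x_1 = g(1.290000) = 1.420194
x_2 = g(1.420194) = 1.414226
x_3 = g(1.414226) = 1.414214
x_4 = g(1.414214) = 1.414214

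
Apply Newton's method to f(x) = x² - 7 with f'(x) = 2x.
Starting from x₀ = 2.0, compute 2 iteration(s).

f(x) = x² - 7
f'(x) = 2x
x₀ = 2.0

Newton-Raphson formula: x_{n+1} = x_n - f(x_n)/f'(x_n)

Iteration 1:
  f(2.000000) = -3.000000
  f'(2.000000) = 4.000000
  x_1 = 2.000000 - (-3.000000)/4.000000 = 2.750000
Iteration 2:
  f(2.750000) = 0.562500
  f'(2.750000) = 5.500000
  x_2 = 2.750000 - 0.562500/5.500000 = 2.647727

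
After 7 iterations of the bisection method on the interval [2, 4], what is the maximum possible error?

Bisection error bound: |error| ≤ (b-a)/2^n
|error| ≤ (4 - 2)/2^7 = 2/2^7
|error| ≤ 0.0156250000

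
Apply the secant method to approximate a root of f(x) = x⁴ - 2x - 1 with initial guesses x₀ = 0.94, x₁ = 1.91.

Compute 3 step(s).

f(x) = x⁴ - 2x - 1
x₀ = 0.94, x₁ = 1.91

Secant formula: x_{n+1} = x_n - f(x_n)(x_n - x_{n-1})/(f(x_n) - f(x_{n-1}))

Iteration 1:
  f(0.940000) = -2.099251
  f(1.910000) = 8.488634
  x_2 = 1.910000 - 8.488634×(1.910000 - 0.940000)/(8.488634 - (-2.099251))
       = 1.132321
Iteration 2:
  f(1.910000) = 8.488634
  f(1.132321) = -1.620731
  x_3 = 1.132321 - (-1.620731)×(1.132321 - 1.910000)/(-1.620731 - 8.488634)
       = 1.256998
Iteration 3:
  f(1.132321) = -1.620731
  f(1.256998) = -1.017455
  x_4 = 1.256998 - (-1.017455)×(1.256998 - 1.132321)/(-1.017455 - (-1.620731))
       = 1.467273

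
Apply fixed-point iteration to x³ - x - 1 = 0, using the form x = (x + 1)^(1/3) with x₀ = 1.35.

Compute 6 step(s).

Equation: x³ - x - 1 = 0
Fixed-point form: x = (x + 1)^(1/3)
x₀ = 1.35

x_1 = g(1.350000) = 1.329503
x_2 = g(1.329503) = 1.325626
x_3 = g(1.325626) = 1.324890
x_4 = g(1.324890) = 1.324751
x_5 = g(1.324751) = 1.324724
x_6 = g(1.324724) = 1.324719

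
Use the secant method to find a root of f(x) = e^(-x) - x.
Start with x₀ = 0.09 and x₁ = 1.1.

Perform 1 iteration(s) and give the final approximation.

f(x) = e^(-x) - x
x₀ = 0.09, x₁ = 1.1

Secant formula: x_{n+1} = x_n - f(x_n)(x_n - x_{n-1})/(f(x_n) - f(x_{n-1}))

Iteration 1:
  f(0.090000) = 0.823931
  f(1.100000) = -0.767129
  x_2 = 1.100000 - (-0.767129)×(1.100000 - 0.090000)/(-0.767129 - 0.823931)
       = 0.613029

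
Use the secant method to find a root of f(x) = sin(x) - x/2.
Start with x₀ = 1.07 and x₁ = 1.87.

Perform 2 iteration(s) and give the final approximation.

f(x) = sin(x) - x/2
x₀ = 1.07, x₁ = 1.87

Secant formula: x_{n+1} = x_n - f(x_n)(x_n - x_{n-1})/(f(x_n) - f(x_{n-1}))

Iteration 1:
  f(1.070000) = 0.342201
  f(1.870000) = 0.020572
  x_2 = 1.870000 - 0.020572×(1.870000 - 1.070000)/(0.020572 - 0.342201)
       = 1.921168
Iteration 2:
  f(1.870000) = 0.020572
  f(1.921168) = -0.021339
  x_3 = 1.921168 - (-0.021339)×(1.921168 - 1.870000)/(-0.021339 - 0.020572)
       = 1.895116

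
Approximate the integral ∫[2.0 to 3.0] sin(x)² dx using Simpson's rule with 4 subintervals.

f(x) = sin(x)²
a = 2.0, b = 3.0, n = 4
h = (b - a)/n = 0.250000

Simpson's rule: (h/3)[f(x₀) + 4f(x₁) + 2f(x₂) + ... + f(xₙ)]

x_0 = 2.0000, f(x_0) = 0.826822, coefficient = 1
x_1 = 2.2500, f(x_1) = 0.605398, coefficient = 4
x_2 = 2.5000, f(x_2) = 0.358169, coefficient = 2
x_3 = 2.7500, f(x_3) = 0.145665, coefficient = 4
x_4 = 3.0000, f(x_4) = 0.019915, coefficient = 1

I ≈ (0.250000/3) × 4.567327 = 0.380611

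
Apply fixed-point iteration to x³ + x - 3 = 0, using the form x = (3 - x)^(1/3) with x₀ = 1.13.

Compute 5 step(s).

Equation: x³ + x - 3 = 0
Fixed-point form: x = (3 - x)^(1/3)
x₀ = 1.13

x_1 = g(1.130000) = 1.232009
x_2 = g(1.232009) = 1.209187
x_3 = g(1.209187) = 1.214367
x_4 = g(1.214367) = 1.213195
x_5 = g(1.213195) = 1.213461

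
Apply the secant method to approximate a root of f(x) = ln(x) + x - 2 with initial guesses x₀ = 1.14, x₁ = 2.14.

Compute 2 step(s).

f(x) = ln(x) + x - 2
x₀ = 1.14, x₁ = 2.14

Secant formula: x_{n+1} = x_n - f(x_n)(x_n - x_{n-1})/(f(x_n) - f(x_{n-1}))

Iteration 1:
  f(1.140000) = -0.728972
  f(2.140000) = 0.900806
  x_2 = 2.140000 - 0.900806×(2.140000 - 1.140000)/(0.900806 - (-0.728972))
       = 1.587283
Iteration 2:
  f(2.140000) = 0.900806
  f(1.587283) = 0.049307
  x_3 = 1.587283 - 0.049307×(1.587283 - 2.140000)/(0.049307 - 0.900806)
       = 1.555277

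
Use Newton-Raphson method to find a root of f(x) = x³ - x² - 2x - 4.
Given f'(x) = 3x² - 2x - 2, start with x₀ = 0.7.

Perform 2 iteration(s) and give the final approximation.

f(x) = x³ - x² - 2x - 4
f'(x) = 3x² - 2x - 2
x₀ = 0.7

Newton-Raphson formula: x_{n+1} = x_n - f(x_n)/f'(x_n)

Iteration 1:
  f(0.700000) = -5.547000
  f'(0.700000) = -1.930000
  x_1 = 0.700000 - (-5.547000)/(-1.930000) = -2.174093
Iteration 2:
  f(-2.174093) = -14.654741
  f'(-2.174093) = 16.528231
  x_2 = -2.174093 - (-14.654741)/16.528231 = -1.287444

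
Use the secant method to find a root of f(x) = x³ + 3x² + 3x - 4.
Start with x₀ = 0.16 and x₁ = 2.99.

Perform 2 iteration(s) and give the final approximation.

f(x) = x³ + 3x² + 3x - 4
x₀ = 0.16, x₁ = 2.99

Secant formula: x_{n+1} = x_n - f(x_n)(x_n - x_{n-1})/(f(x_n) - f(x_{n-1}))

Iteration 1:
  f(0.160000) = -3.439104
  f(2.990000) = 58.521199
  x_2 = 2.990000 - 58.521199×(2.990000 - 0.160000)/(58.521199 - (-3.439104))
       = 0.317079
Iteration 2:
  f(2.990000) = 58.521199
  f(0.317079) = -2.715267
  x_3 = 0.317079 - (-2.715267)×(0.317079 - 2.990000)/(-2.715267 - 58.521199)
       = 0.435598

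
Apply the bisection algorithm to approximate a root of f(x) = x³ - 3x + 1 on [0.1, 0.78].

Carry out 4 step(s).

f(x) = x³ - 3x + 1
Initial interval: [0.1, 0.78]

Iteration 1:
  c_1 = (0.100000 + 0.780000)/2 = 0.440000
  f(c_1) = f(0.440000) = -0.234816
  f(a) × f(c) < 0, new interval: [0.100000, 0.440000]
Iteration 2:
  c_2 = (0.100000 + 0.440000)/2 = 0.270000
  f(c_2) = f(0.270000) = 0.209683
  f(a) × f(c) ≥ 0, new interval: [0.270000, 0.440000]
Iteration 3:
  c_3 = (0.270000 + 0.440000)/2 = 0.355000
  f(c_3) = f(0.355000) = -0.020261
  f(a) × f(c) < 0, new interval: [0.270000, 0.355000]
Iteration 4:
  c_4 = (0.270000 + 0.355000)/2 = 0.312500
  f(c_4) = f(0.312500) = 0.093018
  f(a) × f(c) ≥ 0, new interval: [0.312500, 0.355000]

After 4 iteration(s), the approximation is c_4 = 0.312500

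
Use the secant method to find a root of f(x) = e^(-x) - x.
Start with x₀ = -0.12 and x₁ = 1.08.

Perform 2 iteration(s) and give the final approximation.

f(x) = e^(-x) - x
x₀ = -0.12, x₁ = 1.08

Secant formula: x_{n+1} = x_n - f(x_n)(x_n - x_{n-1})/(f(x_n) - f(x_{n-1}))

Iteration 1:
  f(-0.120000) = 1.247497
  f(1.080000) = -0.740404
  x_2 = 1.080000 - (-0.740404)×(1.080000 - (-0.120000))/(-0.740404 - 1.247497)
       = 0.633054
Iteration 2:
  f(1.080000) = -0.740404
  f(0.633054) = -0.102086
  x_3 = 0.633054 - (-0.102086)×(0.633054 - 1.080000)/(-0.102086 - (-0.740404))
       = 0.561574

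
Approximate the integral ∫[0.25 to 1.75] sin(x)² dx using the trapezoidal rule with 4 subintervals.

f(x) = sin(x)²
a = 0.25, b = 1.75, n = 4
h = (b - a)/n = 0.375000

Trapezoidal rule: (h/2)[f(x₀) + 2f(x₁) + 2f(x₂) + ... + f(xₙ)]

x_0 = 0.2500, f(x_0) = 0.061209, coefficient = 1
x_1 = 0.6250, f(x_1) = 0.342339, coefficient = 2
x_2 = 1.0000, f(x_2) = 0.708073, coefficient = 2
x_3 = 1.3750, f(x_3) = 0.962151, coefficient = 2
x_4 = 1.7500, f(x_4) = 0.968228, coefficient = 1

I ≈ (0.375000/2) × 5.054564 = 0.947731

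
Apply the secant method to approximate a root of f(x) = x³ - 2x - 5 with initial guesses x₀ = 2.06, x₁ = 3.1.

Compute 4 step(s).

f(x) = x³ - 2x - 5
x₀ = 2.06, x₁ = 3.1

Secant formula: x_{n+1} = x_n - f(x_n)(x_n - x_{n-1})/(f(x_n) - f(x_{n-1}))

Iteration 1:
  f(2.060000) = -0.378184
  f(3.100000) = 18.591000
  x_2 = 3.100000 - 18.591000×(3.100000 - 2.060000)/(18.591000 - (-0.378184))
       = 2.080734
Iteration 2:
  f(3.100000) = 18.591000
  f(2.080734) = -0.153023
  x_3 = 2.080734 - (-0.153023)×(2.080734 - 3.100000)/(-0.153023 - 18.591000)
       = 2.089055
Iteration 3:
  f(2.080734) = -0.153023
  f(2.089055) = -0.061155
  x_4 = 2.089055 - (-0.061155)×(2.089055 - 2.080734)/(-0.061155 - (-0.153023))
       = 2.094595
Iteration 4:
  f(2.089055) = -0.061155
  f(2.094595) = 0.000481
  x_5 = 2.094595 - 0.000481×(2.094595 - 2.089055)/(0.000481 - (-0.061155))
       = 2.094551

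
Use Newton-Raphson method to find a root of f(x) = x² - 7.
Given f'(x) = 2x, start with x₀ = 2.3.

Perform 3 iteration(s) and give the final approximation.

f(x) = x² - 7
f'(x) = 2x
x₀ = 2.3

Newton-Raphson formula: x_{n+1} = x_n - f(x_n)/f'(x_n)

Iteration 1:
  f(2.300000) = -1.710000
  f'(2.300000) = 4.600000
  x_1 = 2.300000 - (-1.710000)/4.600000 = 2.671739
Iteration 2:
  f(2.671739) = 0.138190
  f'(2.671739) = 5.343478
  x_2 = 2.671739 - 0.138190/5.343478 = 2.645878
Iteration 3:
  f(2.645878) = 0.000669
  f'(2.645878) = 5.291755
  x_3 = 2.645878 - 0.000669/5.291755 = 2.645751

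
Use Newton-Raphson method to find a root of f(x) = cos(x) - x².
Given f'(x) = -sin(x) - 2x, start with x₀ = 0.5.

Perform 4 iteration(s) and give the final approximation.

f(x) = cos(x) - x²
f'(x) = -sin(x) - 2x
x₀ = 0.5

Newton-Raphson formula: x_{n+1} = x_n - f(x_n)/f'(x_n)

Iteration 1:
  f(0.500000) = 0.627583
  f'(0.500000) = -1.479426
  x_1 = 0.500000 - 0.627583/(-1.479426) = 0.924207
Iteration 2:
  f(0.924207) = -0.251691
  f'(0.924207) = -2.646557
  x_2 = 0.924207 - (-0.251691)/(-2.646557) = 0.829106
Iteration 3:
  f(0.829106) = -0.011881
  f'(0.829106) = -2.395539
  x_3 = 0.829106 - (-0.011881)/(-2.395539) = 0.824146
Iteration 4:
  f(0.824146) = -0.000033
  f'(0.824146) = -2.382260
  x_4 = 0.824146 - (-0.000033)/(-2.382260) = 0.824132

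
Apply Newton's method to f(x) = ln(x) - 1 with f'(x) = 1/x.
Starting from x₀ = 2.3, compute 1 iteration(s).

f(x) = ln(x) - 1
f'(x) = 1/x
x₀ = 2.3

Newton-Raphson formula: x_{n+1} = x_n - f(x_n)/f'(x_n)

Iteration 1:
  f(2.300000) = -0.167091
  f'(2.300000) = 0.434783
  x_1 = 2.300000 - (-0.167091)/0.434783 = 2.684309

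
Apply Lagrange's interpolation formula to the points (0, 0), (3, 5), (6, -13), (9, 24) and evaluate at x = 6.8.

Lagrange interpolation formula:
P(x) = Σ yᵢ × Lᵢ(x)
where Lᵢ(x) = Π_{j≠i} (x - xⱼ)/(xᵢ - xⱼ)

L_0(6.8) = (6.8 - 3)/(0 - 3) × (6.8 - 6)/(0 - 6) × (6.8 - 9)/(0 - 9) = 0.041284
L_1(6.8) = (6.8 - 0)/(3 - 0) × (6.8 - 6)/(3 - 6) × (6.8 - 9)/(3 - 9) = -0.221630
L_2(6.8) = (6.8 - 0)/(6 - 0) × (6.8 - 3)/(6 - 3) × (6.8 - 9)/(6 - 9) = 1.052741
L_3(6.8) = (6.8 - 0)/(9 - 0) × (6.8 - 3)/(9 - 3) × (6.8 - 6)/(9 - 6) = 0.127605

P(6.8) = 0×L_0(6.8) + 5×L_1(6.8) + (-13)×L_2(6.8) + 24×L_3(6.8)
P(6.8) = -11.731259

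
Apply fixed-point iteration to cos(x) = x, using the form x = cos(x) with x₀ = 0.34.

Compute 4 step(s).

Equation: cos(x) = x
Fixed-point form: x = cos(x)
x₀ = 0.34

x_1 = g(0.340000) = 0.942755
x_2 = g(0.942755) = 0.587561
x_3 = g(0.587561) = 0.832295
x_4 = g(0.832295) = 0.673180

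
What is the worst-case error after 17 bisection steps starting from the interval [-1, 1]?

Bisection error bound: |error| ≤ (b-a)/2^n
|error| ≤ (1 - (-1))/2^17 = 2/2^17
|error| ≤ 0.0000152588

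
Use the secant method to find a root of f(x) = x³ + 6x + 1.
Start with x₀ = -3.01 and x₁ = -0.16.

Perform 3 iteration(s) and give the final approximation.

f(x) = x³ + 6x + 1
x₀ = -3.01, x₁ = -0.16

Secant formula: x_{n+1} = x_n - f(x_n)(x_n - x_{n-1})/(f(x_n) - f(x_{n-1}))

Iteration 1:
  f(-3.010000) = -44.330901
  f(-0.160000) = 0.035904
  x_2 = -0.160000 - 0.035904×(-0.160000 - (-3.010000))/(0.035904 - (-44.330901))
       = -0.162306
Iteration 2:
  f(-0.160000) = 0.035904
  f(-0.162306) = 0.021886
  x_3 = -0.162306 - 0.021886×(-0.162306 - (-0.160000))/(0.021886 - 0.035904)
       = -0.165907
Iteration 3:
  f(-0.162306) = 0.021886
  f(-0.165907) = -0.000010
  x_4 = -0.165907 - (-0.000010)×(-0.165907 - (-0.162306))/(-0.000010 - 0.021886)
       = -0.165906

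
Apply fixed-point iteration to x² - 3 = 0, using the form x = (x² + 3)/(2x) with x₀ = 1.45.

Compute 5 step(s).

Equation: x² - 3 = 0
Fixed-point form: x = (x² + 3)/(2x)
x₀ = 1.45

x_1 = g(1.450000) = 1.759483
x_2 = g(1.759483) = 1.732265
x_3 = g(1.732265) = 1.732051
x_4 = g(1.732051) = 1.732051
x_5 = g(1.732051) = 1.732051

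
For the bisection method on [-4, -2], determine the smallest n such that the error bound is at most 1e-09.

We need (b-a)/2^n ≤ 1e-09
(-2 - (-4))/2^n ≤ 1e-09
2/2^n ≤ 1e-09
2^n ≥ 2000000000
n ≥ log₂(2000000000) = 30.90
n ≥ 31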